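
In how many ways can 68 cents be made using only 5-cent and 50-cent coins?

We need non-negative integers (x, y) with 5x + 50y = 68.
For each x from 0 to 13, check if (68 - 5x) is a non-negative multiple of 50.
Solutions (x, y): none
Count: 0

0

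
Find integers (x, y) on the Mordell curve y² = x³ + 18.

Try small integer x values and check whether x³ + 18 is a perfect square.
x = 7: x³ + 18 = 7³ + 18 = 343 + 18 = 361
Is 361 a perfect square? 19² = 361 ✓
So (x, y) = (7, -19) is a solution.

x = 7, y = -19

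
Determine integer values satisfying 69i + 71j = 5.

Step 1: Check solvability.
gcd(69, 71) = 1
Since 1 divides 5, solutions exist.

Step 2: Apply extended Euclidean algorithm to find gcd.
We find integers such that 69*x0 + 71*y0 = 1

Step 3: Scale the particular solution.
Multiply by 5/1 = 5:
i = 175, j = -170

Step 4: Verify.
69*(175) + 71*(-170) = 5 = 5 ✓

i = 175, j = -170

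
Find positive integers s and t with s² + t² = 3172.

We need to find integers s, t > 0 such that s² + t² = 3172.
Trying s = 6: t² = 3172 - 6² = 3172 - 36 = 3136
t = 56
Check: 6² + 56² = 36 + 3136 = 3172 ✓

3172 = 6² + 56²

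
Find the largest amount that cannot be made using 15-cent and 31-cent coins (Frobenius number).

For two coprime denominations a and b, the Frobenius number (largest value not representable as a non-negative combination) is ab - a - b.
Here gcd(15, 31) = 1, so they are coprime.
F(15, 31) = 15·31 - 15 - 31 = 465 - 46 = 419

419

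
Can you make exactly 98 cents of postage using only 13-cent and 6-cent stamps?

We need non-negative x, y with 13x + 6y = 98.
gcd(13, 6) = 1 divides 98, so integer solutions exist.
Search for a non-negative one: x = 2 gives 6y = 98 - 26 = 72, so y = 12.
Check: 13·2 + 6·12 = 98 ✓

Yes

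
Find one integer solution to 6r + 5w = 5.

Step 1: Check solvability.
gcd(6, 5) = 1
Since 1 divides 5, solutions exist.

Step 2: Apply extended Euclidean algorithm to find gcd.
We find integers such that 6*x0 + 5*y0 = 1

Step 3: Scale the particular solution.
Multiply by 5/1 = 5:
r = 5, w = -5

Step 4: Verify.
6*(5) + 5*(-5) = 5 = 5 ✓

r = 5, w = -5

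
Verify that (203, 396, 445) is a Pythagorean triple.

Compute a² + b² = 203² + 396² = 41209 + 156816 = 198025
Compute c² = 445² = 198025
Since 198025 = 198025, confirmed.

Yes, it is a Pythagorean triple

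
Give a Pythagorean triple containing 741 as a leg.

We need the other leg and hypotenuse such that 741² + x² = c².
Take x = 580, c = 941: 741² + 580² = 549081 + 336400 = 885481 = 941² ✓
Triple: (741, 580, 941)

(741, 580, 941)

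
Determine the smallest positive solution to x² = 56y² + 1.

We seek the smallest positive integers (x, y) with x² - 56y² = 1, i.e., x² = 56y² + 1.
Try successive y values:
y = 1: x² = 56·1² + 1 = 57, not a perfect square
y = 2: x² = 56·2² + 1 = 225, x = 15 ✓

Verify: 15² - 56·2² = 225 - 224 = 1 ✓

x = 15, y = 2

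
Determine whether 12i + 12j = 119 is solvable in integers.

Step 1: Compute gcd(12, 12).
gcd(12, 12) = 12

Step 2: Check divisibility.
Does 12 divide 119? 119 = 12 x 9 + 11, so no.

By the theorem on linear Diophantine equations, 12i + 12j = 119 has integer solutions if and only if gcd(12, 12) divides 119. Since 12 does not divide 119, no solutions exist.

No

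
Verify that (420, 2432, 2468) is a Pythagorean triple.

Compute a² + b² = 420² + 2432² = 176400 + 5914624 = 6091024
Compute c² = 2468² = 6091024
Since 6091024 = 6091024, confirmed.

Yes, it is a Pythagorean triple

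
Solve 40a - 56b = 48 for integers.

Step 1: Check solvability.
gcd(40, 56) = 8
Since 8 divides 48, solutions exist.

Step 2: Apply extended Euclidean algorithm to find gcd.
We find integers such that 40*x0 + 56*y0 = 8

Step 3: Scale the particular solution.
Multiply by 48/8 = 6:
a = 18, b = 12

Step 4: Verify.
40*(18) - 56*(12) = 48 = 48 ✓

a = 18, b = 12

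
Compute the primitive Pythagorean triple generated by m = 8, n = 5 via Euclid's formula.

a = m² - n² = 64 - 25 = 39
b = 2mn = 2·8·5 = 80
c = m² + n² = 64 + 25 = 89
Verify: 39² + 80² = 1521 + 6400 = 7921 = 89² ✓

(39, 80, 89)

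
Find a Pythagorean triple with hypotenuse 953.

We need a² + b² = 953² = 908209.
Trying: 615² + 728² = 378225 + 529984 = 908209 ✓

(615, 728, 953)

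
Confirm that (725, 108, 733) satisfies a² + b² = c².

Compute a² + b² = 725² + 108² = 525625 + 11664 = 537289
Compute c² = 733² = 537289
Since 537289 = 537289, confirmed.

Yes, it is a Pythagorean triple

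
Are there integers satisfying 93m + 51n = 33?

Step 1: Compute gcd(93, 51).
gcd(93, 51) = 3

Step 2: Check divisibility.
Does 3 divide 33? 33 = 3 x 11, so yes.

By the theorem on linear Diophantine equations, 93m + 51n = 33 has integer solutions if and only if gcd(93, 51) divides 33. Since 3 | 33, solutions exist.

Yes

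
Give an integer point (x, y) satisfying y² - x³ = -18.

Try small integer x values and check whether x³ - 18 is a perfect square.
x = 3: x³ - 18 = 3³ - 18 = 27 - 18 = 9
Is 9 a perfect square? 3² = 9 ✓
So (x, y) = (3, 3) is a solution.

x = 3, y = 3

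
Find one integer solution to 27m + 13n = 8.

Step 1: Check solvability.
gcd(27, 13) = 1
Since 1 divides 8, solutions exist.

Step 2: Apply extended Euclidean algorithm to find gcd.
We find integers such that 27*x0 + 13*y0 = 1

Step 3: Scale the particular solution.
Multiply by 8/1 = 8:
m = 8, n = -16

Step 4: Verify.
27*(8) + 13*(-16) = 8 = 8 ✓

m = 8, n = -16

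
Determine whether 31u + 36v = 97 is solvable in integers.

Step 1: Compute gcd(31, 36).
gcd(31, 36) = 1

Step 2: Check divisibility.
Does 1 divide 97? 97 = 1 x 97, so yes.

By the theorem on linear Diophantine equations, 31u + 36v = 97 has integer solutions if and only if gcd(31, 36) divides 97. Since 1 | 97, solutions exist.

Yes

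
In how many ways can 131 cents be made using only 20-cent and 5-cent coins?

We need non-negative integers (x, y) with 20x + 5y = 131.
For each x from 0 to 6, check if (131 - 20x) is a non-negative multiple of 5.
Solutions (x, y): none
Count: 0

0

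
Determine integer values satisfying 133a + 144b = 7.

Step 1: Check solvability.
gcd(133, 144) = 1
Since 1 divides 7, solutions exist.

Step 2: Apply extended Euclidean algorithm to find gcd.
We find integers such that 133*x0 + 144*y0 = 1

Step 3: Scale the particular solution.
Multiply by 7/1 = 7:
a = 91, b = -84

Step 4: Verify.
133*(91) + 144*(-84) = 7 = 7 ✓

a = 91, b = -84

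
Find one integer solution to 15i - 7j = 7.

Step 1: Check solvability.
gcd(15, 7) = 1
Since 1 divides 7, solutions exist.

Step 2: Apply extended Euclidean algorithm to find gcd.
We find integers such that 15*x0 + 7*y0 = 1

Step 3: Scale the particular solution.
Multiply by 7/1 = 7:
i = 7, j = 14

Step 4: Verify.
15*(7) - 7*(14) = 7 = 7 ✓

i = 7, j = 14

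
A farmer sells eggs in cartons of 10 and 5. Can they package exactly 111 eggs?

We need non-negative a, b with 10a + 5b = 111.
gcd(10, 5) = 5, and 5 does not divide 111.
No integer solutions exist.

No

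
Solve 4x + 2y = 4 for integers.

Step 1: Check solvability.
gcd(4, 2) = 2
Since 2 divides 4, solutions exist.

Step 2: Apply extended Euclidean algorithm to find gcd.
We find integers such that 4*x0 + 2*y0 = 2

Step 3: Scale the particular solution.
Multiply by 4/2 = 2:
x = 0, y = 2

Step 4: Verify.
4*(0) + 2*(2) = 4 = 4 ✓

x = 0, y = 2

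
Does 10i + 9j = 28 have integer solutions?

Step 1: Compute gcd(10, 9).
gcd(10, 9) = 1

Step 2: Check divisibility.
Does 1 divide 28? 28 = 1 x 28, so yes.

By the theorem on linear Diophantine equations, 10i + 9j = 28 has integer solutions if and only if gcd(10, 9) divides 28. Since 1 | 28, solutions exist.

Yes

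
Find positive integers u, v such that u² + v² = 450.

Search for u with 450 - u² a perfect square.
u = 3: 450 - 3² = 450 - 9 = 441 = 21² ✓
So u = 3, v = 21.

u = 3, v = 21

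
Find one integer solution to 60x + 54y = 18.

Step 1: Check solvability.
gcd(60, 54) = 6
Since 6 divides 18, solutions exist.

Step 2: Apply extended Euclidean algorithm to find gcd.
We find integers such that 60*x0 + 54*y0 = 6

Step 3: Scale the particular solution.
Multiply by 18/6 = 3:
x = 3, y = -3

Step 4: Verify.
60*(3) + 54*(-3) = 18 = 18 ✓

x = 3, y = -3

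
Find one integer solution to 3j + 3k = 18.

Step 1: Check solvability.
gcd(3, 3) = 3
Since 3 divides 18, solutions exist.

Step 2: Apply extended Euclidean algorithm to find gcd.
We find integers such that 3*x0 + 3*y0 = 3

Step 3: Scale the particular solution.
Multiply by 18/3 = 6:
j = 0, k = 6

Step 4: Verify.
3*(0) + 3*(6) = 18 = 18 ✓

j = 0, k = 6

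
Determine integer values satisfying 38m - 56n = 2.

Step 1: Check solvability.
gcd(38, 56) = 2
Since 2 divides 2, solutions exist.

Step 2: Apply extended Euclidean algorithm to find gcd.
We find integers such that 38*x0 + 56*y0 = 2

Step 3: Scale the particular solution.
Multiply by 2/2 = 1:
m = 3, n = 2

Step 4: Verify.
38*(3) - 56*(2) = 2 = 2 ✓

m = 3, n = 2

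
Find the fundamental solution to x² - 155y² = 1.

We seek the smallest positive integers (x, y) with x² - 155y² = 1, i.e., x² = 155y² + 1.
Try successive y values:
y = 1: x² = 155·1² + 1 = 156, not a perfect square
y = 2: x² = 155·2² + 1 = 621, not a perfect square
y = 3: x² = 155·3² + 1 = 1396, not a perfect square
... continuing the search (or via continued fractions) ...
y = 20: x² = 155·20² + 1 = 62001, x = 249 ✓

Verify: 249² - 155·20² = 62001 - 62000 = 1 ✓

x = 249, y = 20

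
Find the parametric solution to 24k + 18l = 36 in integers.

Step 1: Compute gcd(24, 18) = 6.
Since 6 divides 36, solutions exist.

Step 2: Find a particular solution using extended Euclidean algorithm.
We get k₀ = 6, l₀ = -6.
Check: 24*6 + 18*-6 = 36 = 36 ✓

Step 3: Write the general solution.
k = 6 + (18/6)t = 6 + 3t
l = -6 - (24/6)t = -6 - 4t
for any integer t.

k = 6 + 3t, l = -6 - 4t for integer t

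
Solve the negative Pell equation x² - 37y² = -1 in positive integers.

We need x² = 37y² - 1. Try successive y:
y = 1: x² = 37·1² - 1 = 36 = 6² ✓
Check: 6² - 37·1² = 36 - 37 = -1 ✓

x = 6, y = 1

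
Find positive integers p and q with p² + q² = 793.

We need to find integers p, q > 0 such that p² + q² = 793.
Trying p = 3: q² = 793 - 3² = 793 - 9 = 784
q = 28
Check: 3² + 28² = 9 + 784 = 793 ✓

793 = 3² + 28²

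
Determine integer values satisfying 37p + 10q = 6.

Step 1: Check solvability.
gcd(37, 10) = 1
Since 1 divides 6, solutions exist.

Step 2: Apply extended Euclidean algorithm to find gcd.
We find integers such that 37*x0 + 10*y0 = 1

Step 3: Scale the particular solution.
Multiply by 6/1 = 6:
p = 18, q = -66

Step 4: Verify.
37*(18) + 10*(-66) = 6 = 6 ✓

p = 18, q = -66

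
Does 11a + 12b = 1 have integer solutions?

Step 1: Compute gcd(11, 12).
gcd(11, 12) = 1

Step 2: Check divisibility.
Does 1 divide 1? 1 = 1 x 1, so yes.

By the theorem on linear Diophantine equations, 11a + 12b = 1 has integer solutions if and only if gcd(11, 12) divides 1. Since 1 | 1, solutions exist.

Yes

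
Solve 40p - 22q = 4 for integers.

Step 1: Check solvability.
gcd(40, 22) = 2
Since 2 divides 4, solutions exist.

Step 2: Apply extended Euclidean algorithm to find gcd.
We find integers such that 40*x0 + 22*y0 = 2

Step 3: Scale the particular solution.
Multiply by 4/2 = 2:
p = 10, q = 18

Step 4: Verify.
40*(10) - 22*(18) = 4 = 4 ✓

p = 10, q = 18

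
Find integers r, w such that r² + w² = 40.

We need to find integers r, w > 0 such that r² + w² = 40.
Trying r = 2: w² = 40 - 2² = 40 - 4 = 36
w = 6
Check: 2² + 6² = 4 + 36 = 40 ✓

40 = 2² + 6²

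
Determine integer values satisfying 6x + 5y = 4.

Step 1: Check solvability.
gcd(6, 5) = 1
Since 1 divides 4, solutions exist.

Step 2: Apply extended Euclidean algorithm to find gcd.
We find integers such that 6*x0 + 5*y0 = 1

Step 3: Scale the particular solution.
Multiply by 4/1 = 4:
x = 4, y = -4

Step 4: Verify.
6*(4) + 5*(-4) = 4 = 4 ✓

x = 4, y = -4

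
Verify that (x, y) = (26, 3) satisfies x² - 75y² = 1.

Compute x² = 26² = 676
Compute 75y² = 75·3² = 75·9 = 675
x² - 75y² = 676 - 675 = 1
Since this equals 1, (26, 3) is a solution.

Yes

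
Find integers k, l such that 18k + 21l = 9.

Step 1: Check solvability.
gcd(18, 21) = 3
Since 3 divides 9, solutions exist.

Step 2: Apply extended Euclidean algorithm to find gcd.
We find integers such that 18*x0 + 21*y0 = 3

Step 3: Scale the particular solution.
Multiply by 9/3 = 3:
k = -3, l = 3

Step 4: Verify.
18*(-3) + 21*(3) = 9 = 9 ✓

k = -3, l = 3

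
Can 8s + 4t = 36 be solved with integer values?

Step 1: Compute gcd(8, 4).
gcd(8, 4) = 4

Step 2: Check divisibility.
Does 4 divide 36? 36 = 4 x 9, so yes.

By the theorem on linear Diophantine equations, 8s + 4t = 36 has integer solutions if and only if gcd(8, 4) divides 36. Since 4 | 36, solutions exist.

Yes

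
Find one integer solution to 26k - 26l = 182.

Step 1: Check solvability.
gcd(26, 26) = 26
Since 26 divides 182, solutions exist.

Step 2: Apply extended Euclidean algorithm to find gcd.
We find integers such that 26*x0 + 26*y0 = 26

Step 3: Scale the particular solution.
Multiply by 182/26 = 7:
k = 0, l = -7

Step 4: Verify.
26*(0) - 26*(-7) = 182 = 182 ✓

k = 0, l = -7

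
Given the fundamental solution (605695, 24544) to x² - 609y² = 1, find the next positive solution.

Solutions to x² - Dy² = 1 are generated by powers of (x₀ + y₀√D).
The next solution satisfies x₁ + y₁√609 = (x₀ + y₀√609)², giving:
x₁ = x₀² + 609y₀² = 605695² + 609·24544² = 366866433025 + 366866433024 = 733732866049
y₁ = 2x₀y₀ = 2·605695·24544 = 29732356160

Verify: 733732866049² - 609·29732356160² = 538363918720479776870401 - 538363918720479776870400 = 1 ✓

x = 733732866049, y = 29732356160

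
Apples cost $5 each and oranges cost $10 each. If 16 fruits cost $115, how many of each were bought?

Let a = apples, o = oranges.
a + o = 16
5a + 10o = 115
Substitute o = 16 - a:
5a + 10(16 - a) = 115
(5 - 10)a = 115 - 160
-5a = -45
a = 9, o = 16 - 9 = 7

Apples: 9, Oranges: 7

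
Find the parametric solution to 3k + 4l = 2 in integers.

Step 1: Compute gcd(3, 4) = 1.
Since 1 divides 2, solutions exist.

Step 2: Find a particular solution using extended Euclidean algorithm.
We get k₀ = -2, l₀ = 2.
Check: 3*-2 + 4*2 = 2 = 2 ✓

Step 3: Write the general solution.
k = -2 + (4/1)t = -2 + 4t
l = 2 - (3/1)t = 2 - 3t
for any integer t.

k = -2 + 4t, l = 2 - 3t for integer t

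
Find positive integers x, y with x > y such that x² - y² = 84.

Factor: x² - y² = (x+y)(x-y) = 84.
We need two factors of 84 with the same parity.
Use x+y = 42 and x-y = 2 (product 42·2 = 84).
Adding: 2x = 44, so x = 22.
Subtracting: 2y = 40, so y = 20.
Check: 22² - 20² = 484 - 400 = 84 ✓

x = 22, y = 20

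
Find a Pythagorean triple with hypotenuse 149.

We need a² + b² = 149² = 22201.
Trying: 51² + 140² = 2601 + 19600 = 22201 ✓

(51, 140, 149)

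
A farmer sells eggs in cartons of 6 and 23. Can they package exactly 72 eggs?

We need non-negative a, b with 6a + 23b = 72.
gcd(6, 23) = 1 divides 72.
Try a = 12: 23b = 72 - 72 = 0, so b = 0.
One way: 12 cartons of 6 and 0 cartons of 23.

Yes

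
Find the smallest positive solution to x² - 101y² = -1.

We need x² = 101y² - 1. Try successive y:
y = 1: x² = 101·1² - 1 = 100 = 10² ✓
Check: 10² - 101·1² = 100 - 101 = -1 ✓

x = 10, y = 1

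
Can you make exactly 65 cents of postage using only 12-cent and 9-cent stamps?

We need non-negative x, y with 12x + 9y = 65.
gcd(12, 9) = 3, and 3 does not divide 65.
No integer solutions exist, so certainly no non-negative ones.

No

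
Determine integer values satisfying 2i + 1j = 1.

Step 1: Check solvability.
gcd(2, 1) = 1
Since 1 divides 1, solutions exist.

Step 2: Apply extended Euclidean algorithm to find gcd.
We find integers such that 2*x0 + 1*y0 = 1

Step 3: Scale the particular solution.
Multiply by 1/1 = 1:
i = 0, j = 1

Step 4: Verify.
2*(0) + 1*(1) = 1 = 1 ✓

i = 0, j = 1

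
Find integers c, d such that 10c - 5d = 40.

Step 1: Check solvability.
gcd(10, 5) = 5
Since 5 divides 40, solutions exist.

Step 2: Apply extended Euclidean algorithm to find gcd.
We find integers such that 10*x0 + 5*y0 = 5

Step 3: Scale the particular solution.
Multiply by 40/5 = 8:
c = 0, d = -8

Step 4: Verify.
10*(0) - 5*(-8) = 40 = 40 ✓

c = 0, d = -8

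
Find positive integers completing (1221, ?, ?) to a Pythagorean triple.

We need the other leg and hypotenuse such that 1221² + x² = c².
Take x = 1872, c = 2235: 1221² + 1872² = 1490841 + 3504384 = 4995225 = 2235² ✓
Triple: (1221, 1872, 2235)

(1221, 1872, 2235)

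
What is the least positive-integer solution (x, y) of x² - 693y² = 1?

We seek the smallest positive integers (x, y) with x² - 693y² = 1, i.e., x² = 693y² + 1.
Try successive y values:
y = 1: x² = 693·1² + 1 = 694, not a perfect square
y = 2: x² = 693·2² + 1 = 2773, not a perfect square
y = 3: x² = 693·3² + 1 = 6238, not a perfect square
... continuing the search (or via continued fractions) ...
y = 9360: x² = 693·9360² + 1 = 60713452801, x = 246401 ✓

Verify: 246401² - 693·9360² = 60713452801 - 60713452800 = 1 ✓

x = 246401, y = 9360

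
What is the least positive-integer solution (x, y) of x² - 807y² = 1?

We seek the smallest positive integers (x, y) with x² - 807y² = 1, i.e., x² = 807y² + 1.
Try successive y values:
y = 1: x² = 807·1² + 1 = 808, not a perfect square
y = 2: x² = 807·2² + 1 = 3229, not a perfect square
y = 3: x² = 807·3² + 1 = 7264, not a perfect square
... continuing the search (or via continued fractions) ...
y = 1824923: x² = 807·1824923² + 1 = 2687587572434704, x = 51841948 ✓

Verify: 51841948² - 807·1824923² = 2687587572434704 - 2687587572434703 = 1 ✓

x = 51841948, y = 1824923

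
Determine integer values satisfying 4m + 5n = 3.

Step 1: Check solvability.
gcd(4, 5) = 1
Since 1 divides 3, solutions exist.

Step 2: Apply extended Euclidean algorithm to find gcd.
We find integers such that 4*x0 + 5*y0 = 1

Step 3: Scale the particular solution.
Multiply by 3/1 = 3:
m = -3, n = 3

Step 4: Verify.
4*(-3) + 5*(3) = 3 = 3 ✓

m = -3, n = 3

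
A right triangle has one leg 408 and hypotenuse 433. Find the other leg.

a² = c² - b² = 187489 - 166464 = 21025
a = 145

145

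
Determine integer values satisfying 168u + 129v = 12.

Step 1: Check solvability.
gcd(168, 129) = 3
Since 3 divides 12, solutions exist.

Step 2: Apply extended Euclidean algorithm to find gcd.
We find integers such that 168*x0 + 129*y0 = 3

Step 3: Scale the particular solution.
Multiply by 12/3 = 4:
u = 40, v = -52

Step 4: Verify.
168*(40) + 129*(-52) = 12 = 12 ✓

u = 40, v = -52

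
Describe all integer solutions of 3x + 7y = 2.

Step 1: Compute gcd(3, 7) = 1.
Since 1 divides 2, solutions exist.

Step 2: Find a particular solution using extended Euclidean algorithm.
We get x₀ = -4, y₀ = 2.
Check: 3*-4 + 7*2 = 2 = 2 ✓

Step 3: Write the general solution.
x = -4 + (7/1)t = -4 + 7t
y = 2 - (3/1)t = 2 - 3t
for any integer t.

x = -4 + 7t, y = 2 - 3t for integer t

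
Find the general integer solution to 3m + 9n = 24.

Step 1: Compute gcd(3, 9) = 3.
Since 3 divides 24, solutions exist.

Step 2: Find a particular solution using extended Euclidean algorithm.
We get m₀ = 8, n₀ = 0.
Check: 3*8 + 9*0 = 24 = 24 ✓

Step 3: Write the general solution.
m = 8 + (9/3)t = 8 + 3t
n = 0 - (3/3)t = 0 - 1t
for any integer t.

m = 8 + 3t, n = 0 - 1t for integer t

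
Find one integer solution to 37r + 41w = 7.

Step 1: Check solvability.
gcd(37, 41) = 1
Since 1 divides 7, solutions exist.

Step 2: Apply extended Euclidean algorithm to find gcd.
We find integers such that 37*x0 + 41*y0 = 1

Step 3: Scale the particular solution.
Multiply by 7/1 = 7:
r = 70, w = -63

Step 4: Verify.
37*(70) + 41*(-63) = 7 = 7 ✓

r = 70, w = -63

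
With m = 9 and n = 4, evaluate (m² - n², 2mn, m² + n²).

a = m² - n² = 81 - 16 = 65
b = 2mn = 2·9·4 = 72
c = m² + n² = 81 + 16 = 97
Verify: 65² + 72² = 4225 + 5184 = 9409 = 97² ✓

(65, 72, 97)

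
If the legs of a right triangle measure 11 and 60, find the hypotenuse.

c² = a² + b² = 11² + 60² = 121 + 3600 = 3721
c = 61

61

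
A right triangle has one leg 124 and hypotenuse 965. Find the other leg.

a² = c² - b² = 931225 - 15376 = 915849
a = 957

957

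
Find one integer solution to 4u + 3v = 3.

Step 1: Check solvability.
gcd(4, 3) = 1
Since 1 divides 3, solutions exist.

Step 2: Apply extended Euclidean algorithm to find gcd.
We find integers such that 4*x0 + 3*y0 = 1

Step 3: Scale the particular solution.
Multiply by 3/1 = 3:
u = 3, v = -3

Step 4: Verify.
4*(3) + 3*(-3) = 3 = 3 ✓

u = 3, v = -3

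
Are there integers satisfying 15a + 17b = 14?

Step 1: Compute gcd(15, 17).
gcd(15, 17) = 1

Step 2: Check divisibility.
Does 1 divide 14? 14 = 1 x 14, so yes.

By the theorem on linear Diophantine equations, 15a + 17b = 14 has integer solutions if and only if gcd(15, 17) divides 14. Since 1 | 14, solutions exist.

Yes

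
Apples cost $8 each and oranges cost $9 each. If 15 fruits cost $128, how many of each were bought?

Let a = apples, o = oranges.
a + o = 15
8a + 9o = 128
Substitute o = 15 - a:
8a + 9(15 - a) = 128
(8 - 9)a = 128 - 135
-1a = -7
a = 7, o = 15 - 7 = 8

Apples: 7, Oranges: 8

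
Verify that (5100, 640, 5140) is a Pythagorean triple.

Compute a² + b² = 5100² + 640² = 26010000 + 409600 = 26419600
Compute c² = 5140² = 26419600
Since 26419600 = 26419600, confirmed.

Yes, it is a Pythagorean triple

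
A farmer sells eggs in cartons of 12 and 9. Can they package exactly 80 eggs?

We need non-negative a, b with 12a + 9b = 80.
gcd(12, 9) = 3, and 3 does not divide 80.
No integer solutions exist.

No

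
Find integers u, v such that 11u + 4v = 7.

Step 1: Check solvability.
gcd(11, 4) = 1
Since 1 divides 7, solutions exist.

Step 2: Apply extended Euclidean algorithm to find gcd.
We find integers such that 11*x0 + 4*y0 = 1

Step 3: Scale the particular solution.
Multiply by 7/1 = 7:
u = -7, v = 21

Step 4: Verify.
11*(-7) + 4*(21) = 7 = 7 ✓

u = -7, v = 21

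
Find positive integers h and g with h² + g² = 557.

We need to find integers h, g > 0 such that h² + g² = 557.
Trying h = 14: g² = 557 - 14² = 557 - 196 = 361
g = 19
Check: 14² + 19² = 196 + 361 = 557 ✓

557 = 14² + 19²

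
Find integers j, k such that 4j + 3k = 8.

Step 1: Check solvability.
gcd(4, 3) = 1
Since 1 divides 8, solutions exist.

Step 2: Apply extended Euclidean algorithm to find gcd.
We find integers such that 4*x0 + 3*y0 = 1

Step 3: Scale the particular solution.
Multiply by 8/1 = 8:
j = 8, k = -8

Step 4: Verify.
4*(8) + 3*(-8) = 8 = 8 ✓

j = 8, k = -8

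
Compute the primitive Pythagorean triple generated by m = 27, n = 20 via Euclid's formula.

a = m² - n² = 27² - 20² = 729 - 400 = 329
b = 2mn = 2·27·20 = 1080
c = m² + n² = 729 + 400 = 1129
Verify: 329² + 1080² = 108241 + 1166400 = 1274641 = 1129² ✓

(329, 1080, 1129)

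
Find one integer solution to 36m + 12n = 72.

Step 1: Check solvability.
gcd(36, 12) = 12
Since 12 divides 72, solutions exist.

Step 2: Apply extended Euclidean algorithm to find gcd.
We find integers such that 36*x0 + 12*y0 = 12

Step 3: Scale the particular solution.
Multiply by 72/12 = 6:
m = 0, n = 6

Step 4: Verify.
36*(0) + 12*(6) = 72 = 72 ✓

m = 0, n = 6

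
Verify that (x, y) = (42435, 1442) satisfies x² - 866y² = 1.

Compute x² = 42435² = 1800729225
Compute 866y² = 866·1442² = 866·2079364 = 1800729224
x² - 866y² = 1800729225 - 1800729224 = 1
Since this equals 1, (42435, 1442) is a solution.

Yes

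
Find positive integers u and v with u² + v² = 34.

We need to find integers u, v > 0 such that u² + v² = 34.
Trying u = 3: v² = 34 - 3² = 34 - 9 = 25
v = 5
Check: 3² + 5² = 9 + 25 = 34 ✓

34 = 3² + 5²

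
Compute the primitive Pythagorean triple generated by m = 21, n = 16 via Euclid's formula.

a = m² - n² = 21² - 16² = 441 - 256 = 185
b = 2mn = 2·21·16 = 672
c = m² + n² = 441 + 256 = 697
Verify: 185² + 672² = 34225 + 451584 = 485809 = 697² ✓

(185, 672, 697)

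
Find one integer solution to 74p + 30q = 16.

Step 1: Check solvability.
gcd(74, 30) = 2
Since 2 divides 16, solutions exist.

Step 2: Apply extended Euclidean algorithm to find gcd.
We find integers such that 74*x0 + 30*y0 = 2

Step 3: Scale the particular solution.
Multiply by 16/2 = 8:
p = -16, q = 40

Step 4: Verify.
74*(-16) + 30*(40) = 16 = 16 ✓

p = -16, q = 40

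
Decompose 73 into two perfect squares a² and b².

We need to find integers a, b > 0 such that a² + b² = 73.
Trying a = 3: b² = 73 - 3² = 73 - 9 = 64
b = 8
Check: 3² + 8² = 9 + 64 = 73 ✓

73 = 3² + 8²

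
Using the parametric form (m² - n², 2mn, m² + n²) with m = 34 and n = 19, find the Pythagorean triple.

a = m² - n² = 1156 - 361 = 795
b = 2mn = 2·34·19 = 1292
c = m² + n² = 1156 + 361 = 1517
Verify: 795² + 1292² = 632025 + 1669264 = 2301289 = 1517² ✓

(795, 1292, 1517)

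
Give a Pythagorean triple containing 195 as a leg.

We need the other leg and hypotenuse such that 195² + x² = c².
Take x = 28, c = 197: 195² + 28² = 38025 + 784 = 38809 = 197² ✓
Triple: (195, 28, 197)

(195, 28, 197)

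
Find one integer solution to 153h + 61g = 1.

Step 1: Check solvability.
gcd(153, 61) = 1
Since 1 divides 1, solutions exist.

Step 2: Apply extended Euclidean algorithm to find gcd.
We find integers such that 153*x0 + 61*y0 = 1

Step 3: Scale the particular solution.
Multiply by 1/1 = 1:
h = 2, g = -5

Step 4: Verify.
153*(2) + 61*(-5) = 1 = 1 ✓

h = 2, g = -5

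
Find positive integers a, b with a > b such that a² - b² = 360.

Factor: a² - b² = (a+b)(a-b) = 360.
We need two factors of 360 with the same parity.
Use a+b = 180 and a-b = 2 (product 180·2 = 360).
Adding: 2a = 182, so a = 91.
Subtracting: 2b = 178, so b = 89.
Check: 91² - 89² = 8281 - 7921 = 360 ✓

a = 91, b = 89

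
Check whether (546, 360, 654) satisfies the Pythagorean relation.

Compute a² + b²:
546² + 360² = 298116 + 129600 = 427716
Compute c²:
654² = 427716
Since 427716 = 427716, it is a Pythagorean triple.

Yes, it is a Pythagorean triple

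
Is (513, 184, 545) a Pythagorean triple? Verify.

Compute a² + b² = 513² + 184² = 263169 + 33856 = 297025
Compute c² = 545² = 297025
Since 297025 = 297025, confirmed.

Yes, it is a Pythagorean triple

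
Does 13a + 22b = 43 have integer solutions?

Step 1: Compute gcd(13, 22).
gcd(13, 22) = 1

Step 2: Check divisibility.
Does 1 divide 43? 43 = 1 x 43, so yes.

By the theorem on linear Diophantine equations, 13a + 22b = 43 has integer solutions if and only if gcd(13, 22) divides 43. Since 1 | 43, solutions exist.

Yes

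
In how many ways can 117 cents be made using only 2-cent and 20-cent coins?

We need non-negative integers (x, y) with 2x + 20y = 117.
For each x from 0 to 58, check if (117 - 2x) is a non-negative multiple of 20.
Solutions (x, y): none
Count: 0

0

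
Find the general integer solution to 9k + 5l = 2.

Step 1: Compute gcd(9, 5) = 1.
Since 1 divides 2, solutions exist.

Step 2: Find a particular solution using extended Euclidean algorithm.
We get k₀ = -2, l₀ = 4.
Check: 9*-2 + 5*4 = 2 = 2 ✓

Step 3: Write the general solution.
k = -2 + (5/1)t = -2 + 5t
l = 4 - (9/1)t = 4 - 9t
for any integer t.

k = -2 + 5t, l = 4 - 9t for integer t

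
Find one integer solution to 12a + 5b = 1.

Step 1: Check solvability.
gcd(12, 5) = 1
Since 1 divides 1, solutions exist.

Step 2: Apply extended Euclidean algorithm to find gcd.
We find integers such that 12*x0 + 5*y0 = 1

Step 3: Scale the particular solution.
Multiply by 1/1 = 1:
a = -2, b = 5

Step 4: Verify.
12*(-2) + 5*(5) = 1 = 1 ✓

a = -2, b = 5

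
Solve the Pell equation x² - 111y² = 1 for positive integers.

We seek the smallest positive integers (x, y) with x² - 111y² = 1, i.e., x² = 111y² + 1.
Try successive y values:
y = 1: x² = 111·1² + 1 = 112, not a perfect square
y = 2: x² = 111·2² + 1 = 445, not a perfect square
y = 3: x² = 111·3² + 1 = 1000, not a perfect square
... continuing the search (or via continued fractions) ...
y = 28: x² = 111·28² + 1 = 87025, x = 295 ✓

Verify: 295² - 111·28² = 87025 - 87024 = 1 ✓

x = 295, y = 28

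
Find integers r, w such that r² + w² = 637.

We need to find integers r, w > 0 such that r² + w² = 637.
Trying r = 14: w² = 637 - 14² = 637 - 196 = 441
w = 21
Check: 14² + 21² = 196 + 441 = 637 ✓

637 = 14² + 21²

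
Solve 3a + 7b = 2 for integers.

Step 1: Check solvability.
gcd(3, 7) = 1
Since 1 divides 2, solutions exist.

Step 2: Apply extended Euclidean algorithm to find gcd.
We find integers such that 3*x0 + 7*y0 = 1

Step 3: Scale the particular solution.
Multiply by 2/1 = 2:
a = -4, b = 2

Step 4: Verify.
3*(-4) + 7*(2) = 2 = 2 ✓

a = -4, b = 2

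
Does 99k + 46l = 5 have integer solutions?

Step 1: Compute gcd(99, 46).
gcd(99, 46) = 1

Step 2: Check divisibility.
Does 1 divide 5? 5 = 1 x 5, so yes.

By the theorem on linear Diophantine equations, 99k + 46l = 5 has integer solutions if and only if gcd(99, 46) divides 5. Since 1 | 5, solutions exist.

Yes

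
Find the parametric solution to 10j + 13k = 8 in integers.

Step 1: Compute gcd(10, 13) = 1.
Since 1 divides 8, solutions exist.

Step 2: Find a particular solution using extended Euclidean algorithm.
We get j₀ = 32, k₀ = -24.
Check: 10*32 + 13*-24 = 8 = 8 ✓

Step 3: Write the general solution.
j = 32 + (13/1)t = 32 + 13t
k = -24 - (10/1)t = -24 - 10t
for any integer t.

j = 32 + 13t, k = -24 - 10t for integer t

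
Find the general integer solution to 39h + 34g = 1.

Step 1: Compute gcd(39, 34) = 1.
Since 1 divides 1, solutions exist.

Step 2: Find a particular solution using extended Euclidean algorithm.
We get h₀ = 7, g₀ = -8.
Check: 39*7 + 34*-8 = 1 = 1 ✓

Step 3: Write the general solution.
h = 7 + (34/1)t = 7 + 34t
g = -8 - (39/1)t = -8 - 39t
for any integer t.

h = 7 + 34t, g = -8 - 39t for integer t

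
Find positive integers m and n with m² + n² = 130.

We need to find integers m, n > 0 such that m² + n² = 130.
Trying m = 3: n² = 130 - 3² = 130 - 9 = 121
n = 11
Check: 3² + 11² = 9 + 121 = 130 ✓

130 = 3² + 11²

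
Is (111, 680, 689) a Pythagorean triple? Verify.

Compute a² + b² = 111² + 680² = 12321 + 462400 = 474721
Compute c² = 689² = 474721
Since 474721 = 474721, confirmed.

Yes, it is a Pythagorean triple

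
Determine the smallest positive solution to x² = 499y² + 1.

We seek the smallest positive integers (x, y) with x² - 499y² = 1, i.e., x² = 499y² + 1.
Try successive y values:
y = 1: x² = 499·1² + 1 = 500, not a perfect square
y = 2: x² = 499·2² + 1 = 1997, not a perfect square
y = 3: x² = 499·3² + 1 = 4492, not a perfect square
... continuing the search (or via continued fractions) ...
y = 201: x² = 499·201² + 1 = 20160100, x = 4490 ✓

Verify: 4490² - 499·201² = 20160100 - 20160099 = 1 ✓

x = 4490, y = 201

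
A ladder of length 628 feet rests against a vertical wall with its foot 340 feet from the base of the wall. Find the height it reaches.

The ladder, wall, and ground form a right triangle with hypotenuse 628 and one leg 340.
By the Pythagorean theorem: h² = 628² - 340² = 394384 - 115600 = 278784
h = √278784 = 528 feet

528 feet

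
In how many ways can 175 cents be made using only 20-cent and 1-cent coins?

We need non-negative integers (x, y) with 20x + 1y = 175.
For each x from 0 to 8, check if (175 - 20x) is a non-negative multiple of 1.
Solutions (x, y): (0,175), (1,155), (2,135), (3,115), ...
Count: 9

9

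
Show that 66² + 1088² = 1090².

Compute a² + b² = 66² + 1088² = 4356 + 1183744 = 1188100
Compute c² = 1090² = 1188100
Since 1188100 = 1188100, confirmed.

Yes, it is a Pythagorean triple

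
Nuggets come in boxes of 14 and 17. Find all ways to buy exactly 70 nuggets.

We need non-negative integers (x, y) with 14x + 17y = 70.
For each x in 0..5, check if 70 - 14x is a non-negative multiple of 17.
x = 5: 17y = 0, y = 0 ✓

(5 boxes of 14, 0 boxes of 17)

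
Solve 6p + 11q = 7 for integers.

Step 1: Check solvability.
gcd(6, 11) = 1
Since 1 divides 7, solutions exist.

Step 2: Apply extended Euclidean algorithm to find gcd.
We find integers such that 6*x0 + 11*y0 = 1

Step 3: Scale the particular solution.
Multiply by 7/1 = 7:
p = 14, q = -7

Step 4: Verify.
6*(14) + 11*(-7) = 7 = 7 ✓

p = 14, q = -7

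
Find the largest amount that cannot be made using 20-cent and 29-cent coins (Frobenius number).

For two coprime denominations a and b, the Frobenius number (largest value not representable as a non-negative combination) is ab - a - b.
Here gcd(20, 29) = 1, so they are coprime.
F(20, 29) = 20·29 - 20 - 29 = 580 - 49 = 531

531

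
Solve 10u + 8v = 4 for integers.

Step 1: Check solvability.
gcd(10, 8) = 2
Since 2 divides 4, solutions exist.

Step 2: Apply extended Euclidean algorithm to find gcd.
We find integers such that 10*x0 + 8*y0 = 2

Step 3: Scale the particular solution.
Multiply by 4/2 = 2:
u = 2, v = -2

Step 4: Verify.
10*(2) + 8*(-2) = 4 = 4 ✓

u = 2, v = -2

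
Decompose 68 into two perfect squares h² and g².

We need to find integers h, g > 0 such that h² + g² = 68.
Trying h = 2: g² = 68 - 2² = 68 - 4 = 64
g = 8
Check: 2² + 8² = 4 + 64 = 68 ✓

68 = 2² + 8²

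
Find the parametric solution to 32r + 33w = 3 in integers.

Step 1: Compute gcd(32, 33) = 1.
Since 1 divides 3, solutions exist.

Step 2: Find a particular solution using extended Euclidean algorithm.
We get r₀ = -3, w₀ = 3.
Check: 32*-3 + 33*3 = 3 = 3 ✓

Step 3: Write the general solution.
r = -3 + (33/1)t = -3 + 33t
w = 3 - (32/1)t = 3 - 32t
for any integer t.

r = -3 + 33t, w = 3 - 32t for integer t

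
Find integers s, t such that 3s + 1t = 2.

Step 1: Check solvability.
gcd(3, 1) = 1
Since 1 divides 2, solutions exist.

Step 2: Apply extended Euclidean algorithm to find gcd.
We find integers such that 3*x0 + 1*y0 = 1

Step 3: Scale the particular solution.
Multiply by 2/1 = 2:
s = 0, t = 2

Step 4: Verify.
3*(0) + 1*(2) = 2 = 2 ✓

s = 0, t = 2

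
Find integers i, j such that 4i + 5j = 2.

Step 1: Check solvability.
gcd(4, 5) = 1
Since 1 divides 2, solutions exist.

Step 2: Apply extended Euclidean algorithm to find gcd.
We find integers such that 4*x0 + 5*y0 = 1

Step 3: Scale the particular solution.
Multiply by 2/1 = 2:
i = -2, j = 2

Step 4: Verify.
4*(-2) + 5*(2) = 2 = 2 ✓

i = -2, j = 2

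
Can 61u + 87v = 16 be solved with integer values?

Step 1: Compute gcd(61, 87).
gcd(61, 87) = 1

Step 2: Check divisibility.
Does 1 divide 16? 16 = 1 x 16, so yes.

By the theorem on linear Diophantine equations, 61u + 87v = 16 has integer solutions if and only if gcd(61, 87) divides 16. Since 1 | 16, solutions exist.

Yes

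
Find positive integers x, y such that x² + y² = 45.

Search for x with 45 - x² a perfect square.
x = 3: 45 - 3² = 45 - 9 = 36 = 6² ✓
So x = 3, y = 6.

x = 3, y = 6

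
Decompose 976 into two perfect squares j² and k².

We need to find integers j, k > 0 such that j² + k² = 976.
Trying j = 20: k² = 976 - 20² = 976 - 400 = 576
k = 24
Check: 20² + 24² = 400 + 576 = 976 ✓

976 = 20² + 24²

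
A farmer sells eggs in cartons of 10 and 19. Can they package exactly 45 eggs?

We need non-negative a, b with 10a + 19b = 45.
gcd(10, 19) = 1 divides 45, but no a in [0, 4] gives non-negative b.

No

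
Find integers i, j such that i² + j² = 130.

We need to find integers i, j > 0 such that i² + j² = 130.
Trying i = 3: j² = 130 - 3² = 130 - 9 = 121
j = 11
Check: 3² + 11² = 9 + 121 = 130 ✓

130 = 3² + 11²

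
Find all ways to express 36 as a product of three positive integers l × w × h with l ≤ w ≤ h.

Iterate l from 1 to ⌊36^(1/3)⌋. For each l dividing 36, iterate w ≥ l with w dividing 36/l, and set h = 36/(l·w).
Triples found (8): (1×1×36), (1×2×18), (1×3×12), (1×4×9), (1×6×6), (2×2×9), (2×3×6), (3×3×4)

(1×1×36), (1×2×18), (1×3×12), (1×4×9), (1×6×6), (2×2×9), (2×3×6), (3×3×4)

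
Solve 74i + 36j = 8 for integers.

Step 1: Check solvability.
gcd(74, 36) = 2
Since 2 divides 8, solutions exist.

Step 2: Apply extended Euclidean algorithm to find gcd.
We find integers such that 74*x0 + 36*y0 = 2

Step 3: Scale the particular solution.
Multiply by 8/2 = 4:
i = 4, j = -8

Step 4: Verify.
74*(4) + 36*(-8) = 8 = 8 ✓

i = 4, j = -8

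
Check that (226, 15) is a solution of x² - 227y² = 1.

Compute x² = 226² = 51076
Compute 227y² = 227·15² = 227·225 = 51075
x² - 227y² = 51076 - 51075 = 1
Since this equals 1, (226, 15) is a solution.

Yes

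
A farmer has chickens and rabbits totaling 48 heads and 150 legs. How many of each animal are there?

Let c = chickens, r = rabbits.
Heads: c + r = 48
Legs: 2c + 4r = 150
From the first equation, c = 48 - r. Substitute:
2(48 - r) + 4r = 150
96 + 2r = 150
r = (150 - 96)/2 = 27
c = 48 - 27 = 21

Chickens: 21, Rabbits: 27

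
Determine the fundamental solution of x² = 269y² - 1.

We need x² = 269y² - 1. Try successive y:
y = 1: x² = 269·1² - 1 = 268, not a perfect square
y = 2: x² = 269·2² - 1 = 1075, not a perfect square
y = 3: x² = 269·3² - 1 = 2420, not a perfect square
...
y = 5: x² = 269·5² - 1 = 6724 = 82² ✓
Check: 82² - 269·5² = 6724 - 6725 = -1 ✓

x = 82, y = 5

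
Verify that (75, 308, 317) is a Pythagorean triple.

Compute a² + b²:
75² + 308² = 5625 + 94864 = 100489
Compute c²:
317² = 100489
Since 100489 = 100489, it is a Pythagorean triple.

Yes, it is a Pythagorean triple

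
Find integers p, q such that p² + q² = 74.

We need to find integers p, q > 0 such that p² + q² = 74.
Trying p = 5: q² = 74 - 5² = 74 - 25 = 49
q = 7
Check: 5² + 7² = 25 + 49 = 74 ✓

74 = 5² + 7²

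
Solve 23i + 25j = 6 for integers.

Step 1: Check solvability.
gcd(23, 25) = 1
Since 1 divides 6, solutions exist.

Step 2: Apply extended Euclidean algorithm to find gcd.
We find integers such that 23*x0 + 25*y0 = 1

Step 3: Scale the particular solution.
Multiply by 6/1 = 6:
i = 72, j = -66

Step 4: Verify.
23*(72) + 25*(-66) = 6 = 6 ✓

i = 72, j = -66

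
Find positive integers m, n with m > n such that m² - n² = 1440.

Factor: m² - n² = (m+n)(m-n) = 1440.
We need two factors of 1440 with the same parity.
Use m+n = 720 and m-n = 2 (product 720·2 = 1440).
Adding: 2m = 722, so m = 361.
Subtracting: 2n = 718, so n = 359.
Check: 361² - 359² = 130321 - 128881 = 1440 ✓

m = 361, n = 359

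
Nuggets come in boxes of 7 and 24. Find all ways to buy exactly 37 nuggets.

We need non-negative integers (x, y) with 7x + 24y = 37.
For each x in 0..5, check if 37 - 7x is a non-negative multiple of 24.
No x yields an integer y ≥ 0.

No solution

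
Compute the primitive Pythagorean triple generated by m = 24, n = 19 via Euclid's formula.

a = m² - n² = 576 - 361 = 215
b = 2mn = 2·24·19 = 912
c = m² + n² = 576 + 361 = 937
Verify: 215² + 912² = 46225 + 831744 = 877969 = 937² ✓

(215, 912, 937)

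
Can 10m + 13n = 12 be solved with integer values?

Step 1: Compute gcd(10, 13).
gcd(10, 13) = 1

Step 2: Check divisibility.
Does 1 divide 12? 12 = 1 x 12, so yes.

By the theorem on linear Diophantine equations, 10m + 13n = 12 has integer solutions if and only if gcd(10, 13) divides 12. Since 1 | 12, solutions exist.

Yes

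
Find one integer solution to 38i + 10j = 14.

Step 1: Check solvability.
gcd(38, 10) = 2
Since 2 divides 14, solutions exist.

Step 2: Apply extended Euclidean algorithm to find gcd.
We find integers such that 38*x0 + 10*y0 = 2

Step 3: Scale the particular solution.
Multiply by 14/2 = 7:
i = -7, j = 28

Step 4: Verify.
38*(-7) + 10*(28) = 14 = 14 ✓

i = -7, j = 28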